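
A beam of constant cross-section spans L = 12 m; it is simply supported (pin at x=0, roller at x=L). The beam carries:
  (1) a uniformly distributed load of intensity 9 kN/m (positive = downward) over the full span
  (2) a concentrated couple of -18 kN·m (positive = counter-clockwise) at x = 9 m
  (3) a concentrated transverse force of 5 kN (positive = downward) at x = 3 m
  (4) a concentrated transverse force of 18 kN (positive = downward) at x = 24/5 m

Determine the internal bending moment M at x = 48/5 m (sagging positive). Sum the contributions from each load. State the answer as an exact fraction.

M(48/5) = 3189/25 kN·m

Load 1 — uniform load w=9 kN/m over full span:
  M_1 = wx(L-x)/2 = 9·(48/5)·(12-(48/5))/2 = 2592/25 kN·m
Load 2 — applied couple M₀=-18 kN·m at a=9 m (b=L-a=3):
  M_2 = M₀x/L - M₀  [x>a] = (-18)·(48/5)/12 - (-18) = 18/5 kN·m
Load 3 — point force P=5 kN at a=3 m (b=L-a=9):
  M_3 = Pa(L-x)/L  [x>a] = 5·3·(12-(48/5))/12 = 3 kN·m
Load 4 — point force P=18 kN at a=24/5 m (b=L-a=36/5):
  M_4 = Pa(L-x)/L  [x>a] = 18·(24/5)·(12-(48/5))/12 = 432/25 kN·m
Superposition: M = Σ M_i = 3189/25 kN·m ≈ 127.560000 kN·m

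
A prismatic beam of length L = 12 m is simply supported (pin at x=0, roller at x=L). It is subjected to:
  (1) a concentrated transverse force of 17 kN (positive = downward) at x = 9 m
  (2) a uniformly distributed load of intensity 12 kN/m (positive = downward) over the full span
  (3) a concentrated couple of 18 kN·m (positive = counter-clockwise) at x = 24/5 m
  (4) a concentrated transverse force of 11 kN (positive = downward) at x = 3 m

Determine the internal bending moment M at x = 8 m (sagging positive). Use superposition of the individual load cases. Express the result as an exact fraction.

Load 1 — point force P=17 kN at a=9 m (b=L-a=3):
  M_1 = Pbx/L  [x≤a] = 17·3·8/12 = 34 kN·m
Load 2 — uniform load w=12 kN/m over full span:
  M_2 = wx(L-x)/2 = 12·8·(12-8)/2 = 192 kN·m
Load 3 — applied couple M₀=18 kN·m at a=24/5 m (b=L-a=36/5):
  M_3 = M₀x/L - M₀  [x>a] = 18·8/12 - 18 = -6 kN·m
Load 4 — point force P=11 kN at a=3 m (b=L-a=9):
  M_4 = Pa(L-x)/L  [x>a] = 11·3·(12-8)/12 = 11 kN·m
Superposition: M = Σ M_i = 231 kN·m ≈ 231.000000 kN·m

M(8) = 231 kN·m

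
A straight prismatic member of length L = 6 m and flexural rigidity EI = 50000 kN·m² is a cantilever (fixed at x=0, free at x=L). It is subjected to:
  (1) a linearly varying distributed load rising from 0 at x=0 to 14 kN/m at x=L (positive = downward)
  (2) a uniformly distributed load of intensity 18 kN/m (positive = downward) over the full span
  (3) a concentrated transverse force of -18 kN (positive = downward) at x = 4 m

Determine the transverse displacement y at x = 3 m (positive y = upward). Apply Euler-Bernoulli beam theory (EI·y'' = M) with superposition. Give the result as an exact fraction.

y(3) = -54459/2000000 m

Load 1 — triangular load w₀=14 kN/m (0→w₀ over full span):
  y_1 = (w₀Lx³/12-w₀L²x²/6-w₀x⁵/(120L))/EI = (14·6·3³/12-14·6²·3²/6-14·3⁵/(120·6))/50000 = -22869/2000000 m
Load 2 — uniform load w=18 kN/m over full span:
  y_2 = -wx²(x²-4Lx+6L²)/(24EI) = -18·3²·(3²-4·6·3+6·6²)/(24·50000) = -4131/200000 m
Load 3 — point force P=-18 kN at a=4 m (b=L-a=2):
  y_3 = -Px²(3a-x)/(6EI)  [x≤a] = -(-18)·3²·(3·4-3)/(6·50000) = 243/50000 m
Superposition: y = Σ y_i = -54459/2000000 m ≈ -0.027230 m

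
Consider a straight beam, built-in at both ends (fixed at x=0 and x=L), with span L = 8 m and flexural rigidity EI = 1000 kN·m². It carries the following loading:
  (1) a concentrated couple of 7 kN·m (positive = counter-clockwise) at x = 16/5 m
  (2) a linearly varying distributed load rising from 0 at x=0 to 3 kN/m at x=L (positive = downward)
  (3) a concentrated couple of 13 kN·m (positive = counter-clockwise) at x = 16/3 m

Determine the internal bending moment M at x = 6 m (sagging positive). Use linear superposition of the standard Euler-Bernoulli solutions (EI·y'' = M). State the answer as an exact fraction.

Load 1 — applied couple M₀=7 kN·m at a=16/5 m (b=L-a=24/5):
  M_1 = R_Ax - M_A - M₀  [x>a] with R_A=63/50, M_A=21/25 = (63/50)·6 - (21/25) - 7 = -7/25 kN·m
Load 2 — triangular load w₀=3 kN/m (0→w₀ over full span):
  M_2 = 3w₀Lx/20 - w₀L²/30 - w₀x³/(6L) = 3·3·8·6/20 - 3·8²/30 - 3·6³/(6·8) = 17/10 kN·m
Load 3 — applied couple M₀=13 kN·m at a=16/3 m (b=L-a=8/3):
  M_3 = R_Ax - M_A - M₀  [x>a] with R_A=13/6, M_A=13/3 = (13/6)·6 - (13/3) - 13 = -13/3 kN·m
Superposition: M = Σ M_i = -437/150 kN·m ≈ -2.913333 kN·m

M(6) = -437/150 kN·m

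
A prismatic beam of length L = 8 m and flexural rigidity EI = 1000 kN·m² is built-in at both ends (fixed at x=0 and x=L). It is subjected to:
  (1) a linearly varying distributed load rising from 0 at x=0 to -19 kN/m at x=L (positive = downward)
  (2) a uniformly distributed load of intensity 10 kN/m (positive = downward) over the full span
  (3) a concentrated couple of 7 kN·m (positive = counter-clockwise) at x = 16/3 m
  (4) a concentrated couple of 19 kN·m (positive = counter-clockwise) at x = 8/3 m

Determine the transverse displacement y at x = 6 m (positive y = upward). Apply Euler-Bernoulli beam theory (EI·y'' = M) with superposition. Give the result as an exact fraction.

Load 1 — triangular load w₀=-19 kN/m (0→w₀ over full span):
  y_1 = -w₀x²(L-x)²(x+2L)/(120LEI) = -(-19)·6²·(8-6)²·(6+2·8)/(120·8·1000) = 627/10000 m
Load 2 — uniform load w=10 kN/m over full span:
  y_2 = -wx²(L-x)²/(24EI) = -10·6²·(8-6)²/(24·1000) = -3/50 m
Load 3 — applied couple M₀=7 kN·m at a=16/3 m (b=L-a=8/3):
  y_3 = (R_Ax³/6 - M_Ax²/2 - M₀(x-a)²/2)/EI  [x>a] with R_A=7/6, M_A=7/3 = ((7/6)·6³/6 - (7/3)·6²/2 - 7·(6-(16/3))²/2)/1000 = -7/4500 m
Load 4 — applied couple M₀=19 kN·m at a=8/3 m (b=L-a=16/3):
  y_4 = (R_Ax³/6 - M_Ax²/2 - M₀(x-a)²/2)/EI  [x>a] with R_A=19/6, M_A=0 = ((19/6)·6³/6 - 0·6²/2 - 19·(6-(8/3))²/2)/1000 = 19/2250 m
Superposition: y = Σ y_i = 863/90000 m ≈ 0.009589 m

y(6) = 863/90000 m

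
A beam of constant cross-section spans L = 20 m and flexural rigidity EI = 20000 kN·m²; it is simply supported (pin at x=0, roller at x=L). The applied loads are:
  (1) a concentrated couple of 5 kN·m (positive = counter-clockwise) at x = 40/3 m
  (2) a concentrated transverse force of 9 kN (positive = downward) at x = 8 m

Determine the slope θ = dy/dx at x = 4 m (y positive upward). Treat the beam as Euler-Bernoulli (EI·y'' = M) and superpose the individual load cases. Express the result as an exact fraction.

Load 1 — applied couple M₀=5 kN·m at a=40/3 m (b=L-a=20/3):
  θ_1 = (M₀x²/(2L)+C₁)/EI  [x≤a] with C₁=M₀(3b²-L²)/(6L)=-100/9 = (5·4²/(2·20)+(-100/9))/20000 = -41/90000 rad
Load 2 — point force P=9 kN at a=8 m (b=L-a=12):
  θ_2 = -Pb(L²-b²-3x²)/(6LEI)  [x≤a] = -9·12·(20²-12²-3·4²)/(6·20·20000) = -117/12500 rad
Superposition: θ = Σ θ_i = -4417/450000 rad ≈ -0.009816 rad

θ(4) = -4417/450000 rad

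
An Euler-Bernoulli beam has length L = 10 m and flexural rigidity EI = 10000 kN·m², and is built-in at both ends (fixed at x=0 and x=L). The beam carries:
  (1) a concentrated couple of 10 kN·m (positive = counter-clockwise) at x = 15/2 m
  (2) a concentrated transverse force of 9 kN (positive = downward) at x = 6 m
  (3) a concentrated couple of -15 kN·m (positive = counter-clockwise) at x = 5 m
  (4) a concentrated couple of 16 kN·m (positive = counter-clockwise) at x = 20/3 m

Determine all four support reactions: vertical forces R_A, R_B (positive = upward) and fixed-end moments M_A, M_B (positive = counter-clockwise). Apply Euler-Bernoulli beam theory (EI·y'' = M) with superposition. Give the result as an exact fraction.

R_A = 12529/3000 kN, M_A = 8009/600 kN·m, R_B = 14471/3000 kN, M_B = -3717/200 kN·m

Load 1 — applied couple M₀=10 kN·m at a=15/2 m (b=L-a=5/2):
  R_A = 6M₀ab/L³ = 6·10·(15/2)·(5/2)/10³ = 9/8 kN
  M_A = M₀b(2a-b)/L² = 10·(5/2)·(2·(15/2)-(5/2))/10² = 25/8 kN·m
  R_B = -6M₀ab/L³ = -6·10·(15/2)·(5/2)/10³ = -9/8 kN
  M_B = M₀a(2b-a)/L² = 10·(15/2)·(2·(5/2)-(15/2))/10² = -15/8 kN·m
Load 2 — point force P=9 kN at a=6 m (b=L-a=4):
  R_A = Pb²(3a+b)/L³ = 9·4²·(3·6+4)/10³ = 396/125 kN
  M_A = Pab²/L² = 9·6·4²/10² = 216/25 kN·m
  R_B = Pa²(a+3b)/L³ = 9·6²·(6+3·4)/10³ = 729/125 kN
  M_B = -Pa²b/L² = -9·6²·4/10² = -324/25 kN·m
Load 3 — applied couple M₀=-15 kN·m at a=5 m (b=L-a=5):
  R_A = 6M₀ab/L³ = 6·(-15)·5·5/10³ = -9/4 kN
  M_A = M₀b(2a-b)/L² = (-15)·5·(2·5-5)/10² = -15/4 kN·m
  R_B = -6M₀ab/L³ = -6·(-15)·5·5/10³ = 9/4 kN
  M_B = M₀a(2b-a)/L² = (-15)·5·(2·5-5)/10² = -15/4 kN·m
Load 4 — applied couple M₀=16 kN·m at a=20/3 m (b=L-a=10/3):
  R_A = 6M₀ab/L³ = 6·16·(20/3)·(10/3)/10³ = 32/15 kN
  M_A = M₀b(2a-b)/L² = 16·(10/3)·(2·(20/3)-(10/3))/10² = 16/3 kN·m
  R_B = -6M₀ab/L³ = -6·16·(20/3)·(10/3)/10³ = -32/15 kN
  M_B = M₀a(2b-a)/L² = 16·(20/3)·(2·(10/3)-(20/3))/10² = 0 kN·m
Superposition: R_A = 12529/3000 kN, M_A = 8009/600 kN·m, R_B = 14471/3000 kN, M_B = -3717/200 kN·m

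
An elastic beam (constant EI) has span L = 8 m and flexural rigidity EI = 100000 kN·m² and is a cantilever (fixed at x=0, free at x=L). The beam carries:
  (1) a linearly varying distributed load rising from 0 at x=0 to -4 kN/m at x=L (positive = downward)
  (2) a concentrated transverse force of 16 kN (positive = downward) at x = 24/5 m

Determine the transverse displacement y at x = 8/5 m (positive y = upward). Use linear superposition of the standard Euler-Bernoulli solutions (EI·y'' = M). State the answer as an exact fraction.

Load 1 — triangular load w₀=-4 kN/m (0→w₀ over full span):
  y_1 = (w₀Lx³/12-w₀L²x²/6-w₀x⁵/(120L))/EI = ((-4)·8·(8/5)³/12-(-4)·8²·(8/5)²/6-(-4)·(8/5)⁵/(120·8))/100000 = 144064/146484375 m
Load 2 — point force P=16 kN at a=24/5 m (b=L-a=16/5):
  y_2 = -Px²(3a-x)/(6EI)  [x≤a] = -16·(8/5)²·(3·(24/5)-(8/5))/(6·100000) = -1024/1171875 m
Superposition: y = Σ y_i = 16064/146484375 m ≈ 0.000110 m

y(8/5) = 16064/146484375 m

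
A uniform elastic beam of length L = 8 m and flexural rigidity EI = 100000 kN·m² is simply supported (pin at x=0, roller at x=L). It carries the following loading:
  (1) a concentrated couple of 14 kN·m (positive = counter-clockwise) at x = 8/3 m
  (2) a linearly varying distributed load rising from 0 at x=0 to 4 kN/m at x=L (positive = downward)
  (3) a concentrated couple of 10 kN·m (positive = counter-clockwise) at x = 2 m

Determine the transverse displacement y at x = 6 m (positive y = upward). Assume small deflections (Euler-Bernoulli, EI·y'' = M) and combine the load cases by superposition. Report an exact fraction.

Load 1 — applied couple M₀=14 kN·m at a=8/3 m (b=L-a=16/3):
  y_1 = (M₀x³/(6L)-M₀(x-a)²/2+C₁x)/EI  [x>a] with C₁=M₀(3b²-L²)/(6L)=56/9 = (14·6³/(6·8)-14·(6-(8/3))²/2+(56/9)·6)/100000 = 203/900000 m
Load 2 — triangular load w₀=4 kN/m (0→w₀ over full span):
  y_2 = -w₀x(7L⁴-10L²x²+3x⁴)/(360LEI) = -4·6·(7·8⁴-10·8²·6²+3·6⁴)/(360·8·100000) = -119/150000 m
Load 3 — applied couple M₀=10 kN·m at a=2 m (b=L-a=6):
  y_3 = (M₀x³/(6L)-M₀(x-a)²/2+C₁x)/EI  [x>a] with C₁=M₀(3b²-L²)/(6L)=55/6 = (10·6³/(6·8)-10·(6-2)²/2+(55/6)·6)/100000 = 1/5000 m
Superposition: y = Σ y_i = -331/900000 m ≈ -0.000368 m

y(6) = -331/900000 m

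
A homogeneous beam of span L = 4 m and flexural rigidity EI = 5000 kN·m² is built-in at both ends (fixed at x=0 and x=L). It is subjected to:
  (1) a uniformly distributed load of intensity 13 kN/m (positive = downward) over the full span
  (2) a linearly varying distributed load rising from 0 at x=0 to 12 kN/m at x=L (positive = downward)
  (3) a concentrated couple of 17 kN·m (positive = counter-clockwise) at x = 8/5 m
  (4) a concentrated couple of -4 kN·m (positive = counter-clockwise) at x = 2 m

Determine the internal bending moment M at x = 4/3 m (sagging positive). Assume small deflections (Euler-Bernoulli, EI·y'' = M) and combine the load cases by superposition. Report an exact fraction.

M(4/3) = 8716/675 kN·m

Load 1 — uniform load w=13 kN/m over full span:
  M_1 = wLx/2 - wL²/12 - wx²/2 = 13·4·(4/3)/2 - 13·4²/12 - 13·(4/3)²/2 = 52/9 kN·m
Load 2 — triangular load w₀=12 kN/m (0→w₀ over full span):
  M_2 = 3w₀Lx/20 - w₀L²/30 - w₀x³/(6L) = 3·12·4·(4/3)/20 - 12·4²/30 - 12·(4/3)³/(6·4) = 272/135 kN·m
Load 3 — applied couple M₀=17 kN·m at a=8/5 m (b=L-a=12/5):
  M_3 = R_Ax - M_A  [x≤a] with R_A=153/25, M_A=51/25 = (153/25)·(4/3) - (51/25) = 153/25 kN·m
Load 4 — applied couple M₀=-4 kN·m at a=2 m (b=L-a=2):
  M_4 = R_Ax - M_A  [x≤a] with R_A=-3/2, M_A=-1 = (-3/2)·(4/3) - (-1) = -1 kN·m
Superposition: M = Σ M_i = 8716/675 kN·m ≈ 12.912593 kN·m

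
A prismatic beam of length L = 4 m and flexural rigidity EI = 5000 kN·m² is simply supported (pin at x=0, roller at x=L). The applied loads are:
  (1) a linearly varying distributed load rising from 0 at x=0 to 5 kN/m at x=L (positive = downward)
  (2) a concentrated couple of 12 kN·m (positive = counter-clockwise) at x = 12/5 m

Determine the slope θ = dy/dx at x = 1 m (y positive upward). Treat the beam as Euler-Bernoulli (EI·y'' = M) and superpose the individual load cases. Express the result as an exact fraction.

θ(1) = -52327/36000000 rad

Load 1 — triangular load w₀=5 kN/m (0→w₀ over full span):
  θ_1 = -w₀(7L⁴-30L²x²+15x⁴)/(360LEI) = -5·(7·4⁴-30·4²·1²+15·1⁴)/(360·4·5000) = -1327/1440000 rad
Load 2 — applied couple M₀=12 kN·m at a=12/5 m (b=L-a=8/5):
  θ_2 = (M₀x²/(2L)+C₁)/EI  [x≤a] with C₁=M₀(3b²-L²)/(6L)=-104/25 = (12·1²/(2·4)+(-104/25))/5000 = -133/250000 rad
Superposition: θ = Σ θ_i = -52327/36000000 rad ≈ -0.001454 rad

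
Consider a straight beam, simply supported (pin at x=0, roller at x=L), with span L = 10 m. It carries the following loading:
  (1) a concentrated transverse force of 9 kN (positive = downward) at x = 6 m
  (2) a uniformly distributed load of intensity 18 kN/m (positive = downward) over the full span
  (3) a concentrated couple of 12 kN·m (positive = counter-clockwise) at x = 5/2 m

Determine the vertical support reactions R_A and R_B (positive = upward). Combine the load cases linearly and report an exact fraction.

Load 1 — point force P=9 kN at a=6 m (b=L-a=4):
  R_A = Pb/L = 9·4/10 = 18/5 kN
  R_B = Pa/L = 9·6/10 = 27/5 kN
Load 2 — uniform load w=18 kN/m over full span:
  R_A = wL/2 = 18·10/2 = 90 kN
  R_B = wL/2 = 18·10/2 = 90 kN
Load 3 — applied couple M₀=12 kN·m at a=5/2 m (b=L-a=15/2):
  R_A = M₀/L = 12/10 = 6/5 kN
  R_B = -M₀/L = -12/10 = -6/5 kN
Superposition: R_A = 474/5 kN, R_B = 471/5 kN

R_A = 474/5 kN, R_B = 471/5 kN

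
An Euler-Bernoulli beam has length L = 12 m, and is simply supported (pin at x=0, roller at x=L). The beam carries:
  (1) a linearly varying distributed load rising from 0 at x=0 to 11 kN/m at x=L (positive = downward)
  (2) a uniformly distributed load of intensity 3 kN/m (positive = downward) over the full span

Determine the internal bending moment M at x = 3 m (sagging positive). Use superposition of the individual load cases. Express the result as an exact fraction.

Load 1 — triangular load w₀=11 kN/m (0→w₀ over full span):
  M_1 = w₀Lx/6 - w₀x³/(6L) = 11·12·3/6 - 11·3³/(6·12) = 495/8 kN·m
Load 2 — uniform load w=3 kN/m over full span:
  M_2 = wx(L-x)/2 = 3·3·(12-3)/2 = 81/2 kN·m
Superposition: M = Σ M_i = 819/8 kN·m ≈ 102.375000 kN·m

M(3) = 819/8 kN·m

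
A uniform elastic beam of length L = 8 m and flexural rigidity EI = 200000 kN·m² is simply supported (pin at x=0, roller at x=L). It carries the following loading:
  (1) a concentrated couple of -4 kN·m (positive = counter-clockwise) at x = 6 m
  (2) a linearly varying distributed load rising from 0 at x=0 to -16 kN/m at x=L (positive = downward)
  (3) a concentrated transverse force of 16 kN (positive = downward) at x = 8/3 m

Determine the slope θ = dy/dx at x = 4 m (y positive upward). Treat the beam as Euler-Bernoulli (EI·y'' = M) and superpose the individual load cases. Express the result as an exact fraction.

Load 1 — applied couple M₀=-4 kN·m at a=6 m (b=L-a=2):
  θ_1 = (M₀x²/(2L)+C₁)/EI  [x≤a] with C₁=M₀(3b²-L²)/(6L)=13/3 = ((-4)·4²/(2·8)+(13/3))/200000 = 1/600000 rad
Load 2 — triangular load w₀=-16 kN/m (0→w₀ over full span):
  θ_2 = -w₀(7L⁴-30L²x²+15x⁴)/(360LEI) = -(-16)·(7·8⁴-30·8²·4²+15·4⁴)/(360·8·200000) = 7/140625 rad
Load 3 — point force P=16 kN at a=8/3 m (b=L-a=16/3):
  θ_3 = -Pa(2L²-6Lx+3x²+a²)/(6LEI)  [x>a] = -16·(8/3)·(2·8²-6·8·4+3·4²+(8/3)²)/(6·8·200000) = 2/50625 rad
Superposition: θ = Σ θ_i = 7367/81000000 rad ≈ 0.000091 rad

θ(4) = 7367/81000000 rad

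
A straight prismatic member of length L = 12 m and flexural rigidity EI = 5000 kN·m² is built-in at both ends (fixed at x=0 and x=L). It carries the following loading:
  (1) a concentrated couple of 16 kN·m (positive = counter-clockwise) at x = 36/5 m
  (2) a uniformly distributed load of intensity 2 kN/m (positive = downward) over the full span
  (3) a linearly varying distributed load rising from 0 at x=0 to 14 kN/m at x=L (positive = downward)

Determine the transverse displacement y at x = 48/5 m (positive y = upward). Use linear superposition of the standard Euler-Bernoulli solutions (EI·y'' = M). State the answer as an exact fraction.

Load 1 — applied couple M₀=16 kN·m at a=36/5 m (b=L-a=24/5):
  y_1 = (R_Ax³/6 - M_Ax²/2 - M₀(x-a)²/2)/EI  [x>a] with R_A=48/25, M_A=128/25 = ((48/25)·(48/5)³/6 - (128/25)·(48/5)²/2 - 16·((48/5)-(36/5))²/2)/5000 = 432/1953125 m
Load 2 — uniform load w=2 kN/m over full span:
  y_2 = -wx²(L-x)²/(24EI) = -2·(48/5)²·(12-(48/5))²/(24·5000) = -3456/390625 m
Load 3 — triangular load w₀=14 kN/m (0→w₀ over full span):
  y_3 = -w₀x²(L-x)²(x+2L)/(120LEI) = -14·(48/5)²·(12-(48/5))²·((48/5)+2·12)/(120·12·5000) = -338688/9765625 m
Superposition: y = Σ y_i = -422928/9765625 m ≈ -0.043308 m

y(48/5) = -422928/9765625 m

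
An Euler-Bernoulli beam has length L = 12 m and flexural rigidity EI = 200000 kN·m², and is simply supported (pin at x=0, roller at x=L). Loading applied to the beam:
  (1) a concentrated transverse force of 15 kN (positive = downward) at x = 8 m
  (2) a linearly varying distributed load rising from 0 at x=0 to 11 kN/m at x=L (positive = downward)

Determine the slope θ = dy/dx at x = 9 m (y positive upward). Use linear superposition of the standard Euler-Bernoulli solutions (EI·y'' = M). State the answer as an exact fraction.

θ(9) = 172387/96000000 rad

Load 1 — point force P=15 kN at a=8 m (b=L-a=4):
  θ_1 = -Pa(2L²-6Lx+3x²+a²)/(6LEI)  [x>a] = -15·8·(2·12²-6·12·9+3·9²+8²)/(6·12·200000) = 53/120000 rad
Load 2 — triangular load w₀=11 kN/m (0→w₀ over full span):
  θ_2 = -w₀(7L⁴-30L²x²+15x⁴)/(360LEI) = -11·(7·12⁴-30·12²·9²+15·9⁴)/(360·12·200000) = 43329/32000000 rad
Superposition: θ = Σ θ_i = 172387/96000000 rad ≈ 0.001796 rad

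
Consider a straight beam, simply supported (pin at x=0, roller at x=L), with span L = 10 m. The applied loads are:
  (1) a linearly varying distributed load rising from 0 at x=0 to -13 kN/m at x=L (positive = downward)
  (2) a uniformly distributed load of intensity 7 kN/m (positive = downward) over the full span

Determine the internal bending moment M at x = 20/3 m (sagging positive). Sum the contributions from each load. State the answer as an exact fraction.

Load 1 — triangular load w₀=-13 kN/m (0→w₀ over full span):
  M_1 = w₀Lx/6 - w₀x³/(6L) = (-13)·10·(20/3)/6 - (-13)·(20/3)³/(6·10) = -6500/81 kN·m
Load 2 — uniform load w=7 kN/m over full span:
  M_2 = wx(L-x)/2 = 7·(20/3)·(10-(20/3))/2 = 700/9 kN·m
Superposition: M = Σ M_i = -200/81 kN·m ≈ -2.469136 kN·m

M(20/3) = -200/81 kN·m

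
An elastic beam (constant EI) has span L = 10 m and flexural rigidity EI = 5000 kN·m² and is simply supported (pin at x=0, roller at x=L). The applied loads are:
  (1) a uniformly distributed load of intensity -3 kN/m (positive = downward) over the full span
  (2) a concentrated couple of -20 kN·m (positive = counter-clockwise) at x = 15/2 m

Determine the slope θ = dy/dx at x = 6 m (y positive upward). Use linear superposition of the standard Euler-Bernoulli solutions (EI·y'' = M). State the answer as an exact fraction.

θ(6) = -551/60000 rad

Load 1 — uniform load w=-3 kN/m over full span:
  θ_1 = -w(L³-6Lx²+4x³)/(24EI) = -(-3)·(10³-6·10·6²+4·6³)/(24·5000) = -37/5000 rad
Load 2 — applied couple M₀=-20 kN·m at a=15/2 m (b=L-a=5/2):
  θ_2 = (M₀x²/(2L)+C₁)/EI  [x≤a] with C₁=M₀(3b²-L²)/(6L)=325/12 = ((-20)·6²/(2·10)+(325/12))/5000 = -107/60000 rad
Superposition: θ = Σ θ_i = -551/60000 rad ≈ -0.009183 rad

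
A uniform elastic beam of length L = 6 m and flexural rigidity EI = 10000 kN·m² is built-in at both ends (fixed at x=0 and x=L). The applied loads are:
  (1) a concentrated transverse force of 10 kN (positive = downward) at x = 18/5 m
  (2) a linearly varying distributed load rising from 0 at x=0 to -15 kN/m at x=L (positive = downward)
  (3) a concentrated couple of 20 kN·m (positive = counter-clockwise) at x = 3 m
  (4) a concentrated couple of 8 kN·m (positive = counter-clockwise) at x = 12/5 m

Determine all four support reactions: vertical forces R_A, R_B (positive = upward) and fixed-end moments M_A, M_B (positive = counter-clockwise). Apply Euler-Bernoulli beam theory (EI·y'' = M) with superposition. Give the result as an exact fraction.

R_A = -153/50 kN, M_A = -157/25 kN·m, R_B = -1597/50 kN, M_B = 648/25 kN·m

Load 1 — point force P=10 kN at a=18/5 m (b=L-a=12/5):
  R_A = Pb²(3a+b)/L³ = 10·(12/5)²·(3·(18/5)+(12/5))/6³ = 88/25 kN
  M_A = Pab²/L² = 10·(18/5)·(12/5)²/6² = 144/25 kN·m
  R_B = Pa²(a+3b)/L³ = 10·(18/5)²·((18/5)+3·(12/5))/6³ = 162/25 kN
  M_B = -Pa²b/L² = -10·(18/5)²·(12/5)/6² = -216/25 kN·m
Load 2 — triangular load w₀=-15 kN/m (0→w₀ over full span):
  R_A = 3w₀L/20 = 3·(-15)·6/20 = -27/2 kN
  M_A = w₀L²/30 = (-15)·6²/30 = -18 kN·m
  R_B = 7w₀L/20 = 7·(-15)·6/20 = -63/2 kN
  M_B = -w₀L²/20 = -(-15)·6²/20 = 27 kN·m
Load 3 — applied couple M₀=20 kN·m at a=3 m (b=L-a=3):
  R_A = 6M₀ab/L³ = 6·20·3·3/6³ = 5 kN
  M_A = M₀b(2a-b)/L² = 20·3·(2·3-3)/6² = 5 kN·m
  R_B = -6M₀ab/L³ = -6·20·3·3/6³ = -5 kN
  M_B = M₀a(2b-a)/L² = 20·3·(2·3-3)/6² = 5 kN·m
Load 4 — applied couple M₀=8 kN·m at a=12/5 m (b=L-a=18/5):
  R_A = 6M₀ab/L³ = 6·8·(12/5)·(18/5)/6³ = 48/25 kN
  M_A = M₀b(2a-b)/L² = 8·(18/5)·(2·(12/5)-(18/5))/6² = 24/25 kN·m
  R_B = -6M₀ab/L³ = -6·8·(12/5)·(18/5)/6³ = -48/25 kN
  M_B = M₀a(2b-a)/L² = 8·(12/5)·(2·(18/5)-(12/5))/6² = 64/25 kN·m
Superposition: R_A = -153/50 kN, M_A = -157/25 kN·m, R_B = -1597/50 kN, M_B = 648/25 kN·m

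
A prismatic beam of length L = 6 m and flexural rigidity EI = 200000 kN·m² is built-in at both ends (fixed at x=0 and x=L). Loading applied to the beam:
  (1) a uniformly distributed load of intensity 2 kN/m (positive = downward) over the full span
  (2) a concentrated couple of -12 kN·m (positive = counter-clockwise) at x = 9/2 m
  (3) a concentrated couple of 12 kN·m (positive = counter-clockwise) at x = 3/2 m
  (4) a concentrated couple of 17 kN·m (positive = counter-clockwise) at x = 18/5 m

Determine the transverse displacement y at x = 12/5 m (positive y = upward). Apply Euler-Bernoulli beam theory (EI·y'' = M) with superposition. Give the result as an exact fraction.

y(12/5) = -423/1250000000 m

Load 1 — uniform load w=2 kN/m over full span:
  y_1 = -wx²(L-x)²/(24EI) = -2·(12/5)²·(6-(12/5))²/(24·200000) = -243/7812500 m
Load 2 — applied couple M₀=-12 kN·m at a=9/2 m (b=L-a=3/2):
  y_2 = (R_Ax³/6 - M_Ax²/2)/EI  [x≤a] with R_A=-9/4, M_A=-15/4 = ((-9/4)·(12/5)³/6 - (-15/4)·(12/5)²/2)/200000 = 351/12500000 m
Load 3 — applied couple M₀=12 kN·m at a=3/2 m (b=L-a=9/2):
  y_3 = (R_Ax³/6 - M_Ax²/2 - M₀(x-a)²/2)/EI  [x>a] with R_A=9/4, M_A=-9/4 = ((9/4)·(12/5)³/6 - (-9/4)·(12/5)²/2 - 12·((12/5)-(3/2))²/2)/200000 = 1701/50000000 m
Load 4 — applied couple M₀=17 kN·m at a=18/5 m (b=L-a=12/5):
  y_4 = (R_Ax³/6 - M_Ax²/2)/EI  [x≤a] with R_A=102/25, M_A=136/25 = ((102/25)·(12/5)³/6 - (136/25)·(12/5)²/2)/200000 = -306/9765625 m
Superposition: y = Σ y_i = -423/1250000000 m ≈ -0.000000 m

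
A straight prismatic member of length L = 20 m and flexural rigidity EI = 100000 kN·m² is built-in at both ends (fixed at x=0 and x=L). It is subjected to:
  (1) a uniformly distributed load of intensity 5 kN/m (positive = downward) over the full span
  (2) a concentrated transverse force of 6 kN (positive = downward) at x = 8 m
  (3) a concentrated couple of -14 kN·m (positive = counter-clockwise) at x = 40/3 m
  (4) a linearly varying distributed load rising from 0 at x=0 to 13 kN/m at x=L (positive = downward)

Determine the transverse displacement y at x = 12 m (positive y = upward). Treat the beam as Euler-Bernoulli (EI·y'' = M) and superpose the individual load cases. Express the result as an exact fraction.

y(12) = -36227/781250 m

Load 1 — uniform load w=5 kN/m over full span:
  y_1 = -wx²(L-x)²/(24EI) = -5·12²·(20-12)²/(24·100000) = -12/625 m
Load 2 — point force P=6 kN at a=8 m (b=L-a=12):
  y_2 = -Pa²(L-x)²(3bL-(3b+a)(L-x))/(6L³EI)  [x>a] = -6·8²·(20-12)²·(3·12·20-(3·12+8)·(20-12))/(6·20³·100000) = -736/390625 m
Load 3 — applied couple M₀=-14 kN·m at a=40/3 m (b=L-a=20/3):
  y_3 = (R_Ax³/6 - M_Ax²/2)/EI  [x≤a] with R_A=-14/15, M_A=-14/3 = ((-14/15)·12³/6 - (-14/3)·12²/2)/100000 = 21/31250 m
Load 4 — triangular load w₀=13 kN/m (0→w₀ over full span):
  y_4 = -w₀x²(L-x)²(x+2L)/(120LEI) = -13·12²·(20-12)²·(12+2·20)/(120·20·100000) = -2028/78125 m
Superposition: y = Σ y_i = -36227/781250 m ≈ -0.046371 m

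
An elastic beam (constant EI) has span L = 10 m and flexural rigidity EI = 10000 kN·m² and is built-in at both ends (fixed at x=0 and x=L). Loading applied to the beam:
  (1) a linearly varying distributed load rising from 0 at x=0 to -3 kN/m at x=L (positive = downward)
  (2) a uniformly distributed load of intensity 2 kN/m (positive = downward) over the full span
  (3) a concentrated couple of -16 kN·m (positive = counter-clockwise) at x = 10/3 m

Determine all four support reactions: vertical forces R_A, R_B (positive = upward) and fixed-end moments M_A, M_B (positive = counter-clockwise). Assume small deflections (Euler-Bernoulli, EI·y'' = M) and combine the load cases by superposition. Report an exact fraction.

R_A = 101/30 kN, M_A = 20/3 kN·m, R_B = 49/30 kN, M_B = -7 kN·m

Load 1 — triangular load w₀=-3 kN/m (0→w₀ over full span):
  R_A = 3w₀L/20 = 3·(-3)·10/20 = -9/2 kN
  M_A = w₀L²/30 = (-3)·10²/30 = -10 kN·m
  R_B = 7w₀L/20 = 7·(-3)·10/20 = -21/2 kN
  M_B = -w₀L²/20 = -(-3)·10²/20 = 15 kN·m
Load 2 — uniform load w=2 kN/m over full span:
  R_A = wL/2 = 2·10/2 = 10 kN
  M_A = wL²/12 = 2·10²/12 = 50/3 kN·m
  R_B = wL/2 = 2·10/2 = 10 kN
  M_B = -wL²/12 = -2·10²/12 = -50/3 kN·m
Load 3 — applied couple M₀=-16 kN·m at a=10/3 m (b=L-a=20/3):
  R_A = 6M₀ab/L³ = 6·(-16)·(10/3)·(20/3)/10³ = -32/15 kN
  M_A = M₀b(2a-b)/L² = (-16)·(20/3)·(2·(10/3)-(20/3))/10² = 0 kN·m
  R_B = -6M₀ab/L³ = -6·(-16)·(10/3)·(20/3)/10³ = 32/15 kN
  M_B = M₀a(2b-a)/L² = (-16)·(10/3)·(2·(20/3)-(10/3))/10² = -16/3 kN·m
Superposition: R_A = 101/30 kN, M_A = 20/3 kN·m, R_B = 49/30 kN, M_B = -7 kN·m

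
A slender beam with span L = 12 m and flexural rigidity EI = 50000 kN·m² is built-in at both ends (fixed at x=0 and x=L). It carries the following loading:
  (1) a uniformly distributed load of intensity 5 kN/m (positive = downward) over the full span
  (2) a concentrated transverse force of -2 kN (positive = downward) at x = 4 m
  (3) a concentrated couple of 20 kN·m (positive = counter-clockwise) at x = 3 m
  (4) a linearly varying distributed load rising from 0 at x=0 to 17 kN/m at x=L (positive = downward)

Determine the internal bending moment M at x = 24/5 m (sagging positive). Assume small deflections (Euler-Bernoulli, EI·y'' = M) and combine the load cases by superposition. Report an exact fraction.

M(24/5) = 253631/4500 kN·m

Load 1 — uniform load w=5 kN/m over full span:
  M_1 = wLx/2 - wL²/12 - wx²/2 = 5·12·(24/5)/2 - 5·12²/12 - 5·(24/5)²/2 = 132/5 kN·m
Load 2 — point force P=-2 kN at a=4 m (b=L-a=8):
  M_2 = Pa²(a+3b)(L-x)/L³ - Pa²b/L²  [x>a] = (-2)·4²·(4+3·8)·(12-(24/5))/12³ - (-2)·4²·8/12² = -88/45 kN·m
Load 3 — applied couple M₀=20 kN·m at a=3 m (b=L-a=9):
  M_3 = R_Ax - M_A - M₀  [x>a] with R_A=15/8, M_A=-15/4 = (15/8)·(24/5) - (-15/4) - 20 = -29/4 kN·m
Load 4 — triangular load w₀=17 kN/m (0→w₀ over full span):
  M_4 = 3w₀Lx/20 - w₀L²/30 - w₀x³/(6L) = 3·17·12·(24/5)/20 - 17·12²/30 - 17·(24/5)³/(6·12) = 4896/125 kN·m
Superposition: M = Σ M_i = 253631/4500 kN·m ≈ 56.362444 kN·m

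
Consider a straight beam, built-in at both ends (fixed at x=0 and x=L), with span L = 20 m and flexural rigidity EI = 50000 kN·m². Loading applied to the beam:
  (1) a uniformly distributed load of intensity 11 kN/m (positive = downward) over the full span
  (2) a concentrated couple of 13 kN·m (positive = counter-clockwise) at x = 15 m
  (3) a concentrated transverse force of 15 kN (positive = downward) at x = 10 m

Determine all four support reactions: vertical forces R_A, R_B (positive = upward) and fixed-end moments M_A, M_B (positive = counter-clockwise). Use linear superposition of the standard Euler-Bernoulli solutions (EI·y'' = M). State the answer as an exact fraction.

Load 1 — uniform load w=11 kN/m over full span:
  R_A = wL/2 = 11·20/2 = 110 kN
  M_A = wL²/12 = 11·20²/12 = 1100/3 kN·m
  R_B = wL/2 = 11·20/2 = 110 kN
  M_B = -wL²/12 = -11·20²/12 = -1100/3 kN·m
Load 2 — applied couple M₀=13 kN·m at a=15 m (b=L-a=5):
  R_A = 6M₀ab/L³ = 6·13·15·5/20³ = 117/160 kN
  M_A = M₀b(2a-b)/L² = 13·5·(2·15-5)/20² = 65/16 kN·m
  R_B = -6M₀ab/L³ = -6·13·15·5/20³ = -117/160 kN
  M_B = M₀a(2b-a)/L² = 13·15·(2·5-15)/20² = -39/16 kN·m
Load 3 — point force P=15 kN at a=10 m (b=L-a=10):
  R_A = Pb²(3a+b)/L³ = 15·10²·(3·10+10)/20³ = 15/2 kN
  M_A = Pab²/L² = 15·10·10²/20² = 75/2 kN·m
  R_B = Pa²(a+3b)/L³ = 15·10²·(10+3·10)/20³ = 15/2 kN
  M_B = -Pa²b/L² = -15·10²·10/20² = -75/2 kN·m
Superposition: R_A = 18917/160 kN, M_A = 19595/48 kN·m, R_B = 18683/160 kN, M_B = -19517/48 kN·m

R_A = 18917/160 kN, M_A = 19595/48 kN·m, R_B = 18683/160 kN, M_B = -19517/48 kN·m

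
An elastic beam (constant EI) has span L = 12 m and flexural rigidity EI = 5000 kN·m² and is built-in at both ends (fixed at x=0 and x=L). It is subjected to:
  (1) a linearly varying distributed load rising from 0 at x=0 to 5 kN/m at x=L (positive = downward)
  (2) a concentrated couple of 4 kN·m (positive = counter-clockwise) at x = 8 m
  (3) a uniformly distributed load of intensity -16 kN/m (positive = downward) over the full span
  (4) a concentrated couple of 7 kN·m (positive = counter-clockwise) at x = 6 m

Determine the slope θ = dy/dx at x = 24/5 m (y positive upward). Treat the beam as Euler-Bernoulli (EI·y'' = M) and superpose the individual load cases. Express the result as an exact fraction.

θ(24/5) = 5641/312500 rad

Load 1 — triangular load w₀=5 kN/m (0→w₀ over full span):
  θ_1 = -w₀(2x(L-x)(L-2x)(x+2L)+x²(L-x)²)/(120LEI) = -5·(2·(24/5)·(12-(24/5))·(12-2·(24/5))·((24/5)+2·12)+(24/5)²·(12-(24/5))²)/(120·12·5000) = -324/78125 rad
Load 2 — applied couple M₀=4 kN·m at a=8 m (b=L-a=4):
  θ_2 = (R_Ax²/2 - M_Ax)/EI  [x≤a] with R_A=4/9, M_A=4/3 = ((4/9)·(24/5)²/2 - (4/3)·(24/5))/5000 = -4/15625 rad
Load 3 — uniform load w=-16 kN/m over full span:
  θ_3 = -wx(L-x)(L-2x)/(12EI) = -(-16)·(24/5)·(12-(24/5))·(12-2·(24/5))/(12·5000) = 1728/78125 rad
Load 4 — applied couple M₀=7 kN·m at a=6 m (b=L-a=6):
  θ_4 = (R_Ax²/2 - M_Ax)/EI  [x≤a] with R_A=7/8, M_A=7/4 = ((7/8)·(24/5)²/2 - (7/4)·(24/5))/5000 = 21/62500 rad
Superposition: θ = Σ θ_i = 5641/312500 rad ≈ 0.018051 rad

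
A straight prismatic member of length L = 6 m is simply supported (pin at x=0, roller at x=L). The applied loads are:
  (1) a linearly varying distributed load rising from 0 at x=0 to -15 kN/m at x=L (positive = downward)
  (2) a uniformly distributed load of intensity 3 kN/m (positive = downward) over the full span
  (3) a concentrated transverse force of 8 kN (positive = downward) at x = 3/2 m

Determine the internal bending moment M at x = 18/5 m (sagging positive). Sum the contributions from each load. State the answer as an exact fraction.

Load 1 — triangular load w₀=-15 kN/m (0→w₀ over full span):
  M_1 = w₀Lx/6 - w₀x³/(6L) = (-15)·6·(18/5)/6 - (-15)·(18/5)³/(6·6) = -864/25 kN·m
Load 2 — uniform load w=3 kN/m over full span:
  M_2 = wx(L-x)/2 = 3·(18/5)·(6-(18/5))/2 = 324/25 kN·m
Load 3 — point force P=8 kN at a=3/2 m (b=L-a=9/2):
  M_3 = Pa(L-x)/L  [x>a] = 8·(3/2)·(6-(18/5))/6 = 24/5 kN·m
Superposition: M = Σ M_i = -84/5 kN·m ≈ -16.800000 kN·m

M(18/5) = -84/5 kN·m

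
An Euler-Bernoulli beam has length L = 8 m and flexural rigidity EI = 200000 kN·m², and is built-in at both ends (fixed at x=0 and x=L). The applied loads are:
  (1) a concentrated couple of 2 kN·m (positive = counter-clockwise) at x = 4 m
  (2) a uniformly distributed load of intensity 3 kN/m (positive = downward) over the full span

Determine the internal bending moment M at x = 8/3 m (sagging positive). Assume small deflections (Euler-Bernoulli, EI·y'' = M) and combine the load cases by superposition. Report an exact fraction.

M(8/3) = 35/6 kN·m

Load 1 — applied couple M₀=2 kN·m at a=4 m (b=L-a=4):
  M_1 = R_Ax - M_A  [x≤a] with R_A=3/8, M_A=1/2 = (3/8)·(8/3) - (1/2) = 1/2 kN·m
Load 2 — uniform load w=3 kN/m over full span:
  M_2 = wLx/2 - wL²/12 - wx²/2 = 3·8·(8/3)/2 - 3·8²/12 - 3·(8/3)²/2 = 16/3 kN·m
Superposition: M = Σ M_i = 35/6 kN·m ≈ 5.833333 kN·m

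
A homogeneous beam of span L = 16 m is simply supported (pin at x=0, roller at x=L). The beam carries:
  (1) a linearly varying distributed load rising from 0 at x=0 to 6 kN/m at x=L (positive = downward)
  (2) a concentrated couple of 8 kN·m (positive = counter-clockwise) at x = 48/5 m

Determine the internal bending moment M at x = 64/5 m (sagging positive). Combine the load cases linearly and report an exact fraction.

M(64/5) = 9016/125 kN·m

Load 1 — triangular load w₀=6 kN/m (0→w₀ over full span):
  M_1 = w₀Lx/6 - w₀x³/(6L) = 6·16·(64/5)/6 - 6·(64/5)³/(6·16) = 9216/125 kN·m
Load 2 — applied couple M₀=8 kN·m at a=48/5 m (b=L-a=32/5):
  M_2 = M₀x/L - M₀  [x>a] = 8·(64/5)/16 - 8 = -8/5 kN·m
Superposition: M = Σ M_i = 9016/125 kN·m ≈ 72.128000 kN·m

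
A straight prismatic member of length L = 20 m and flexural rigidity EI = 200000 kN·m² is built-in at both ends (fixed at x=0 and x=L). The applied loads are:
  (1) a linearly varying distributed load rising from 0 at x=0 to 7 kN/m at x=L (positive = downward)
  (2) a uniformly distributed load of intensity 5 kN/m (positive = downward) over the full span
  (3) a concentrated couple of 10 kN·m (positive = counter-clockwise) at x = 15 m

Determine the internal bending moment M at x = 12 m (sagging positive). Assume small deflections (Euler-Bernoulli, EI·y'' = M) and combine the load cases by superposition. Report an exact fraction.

Load 1 — triangular load w₀=7 kN/m (0→w₀ over full span):
  M_1 = 3w₀Lx/20 - w₀L²/30 - w₀x³/(6L) = 3·7·20·12/20 - 7·20²/30 - 7·12³/(6·20) = 868/15 kN·m
Load 2 — uniform load w=5 kN/m over full span:
  M_2 = wLx/2 - wL²/12 - wx²/2 = 5·20·12/2 - 5·20²/12 - 5·12²/2 = 220/3 kN·m
Load 3 — applied couple M₀=10 kN·m at a=15 m (b=L-a=5):
  M_3 = R_Ax - M_A  [x≤a] with R_A=9/16, M_A=25/8 = (9/16)·12 - (25/8) = 29/8 kN·m
Superposition: M = Σ M_i = 5393/40 kN·m ≈ 134.825000 kN·m

M(12) = 5393/40 kN·m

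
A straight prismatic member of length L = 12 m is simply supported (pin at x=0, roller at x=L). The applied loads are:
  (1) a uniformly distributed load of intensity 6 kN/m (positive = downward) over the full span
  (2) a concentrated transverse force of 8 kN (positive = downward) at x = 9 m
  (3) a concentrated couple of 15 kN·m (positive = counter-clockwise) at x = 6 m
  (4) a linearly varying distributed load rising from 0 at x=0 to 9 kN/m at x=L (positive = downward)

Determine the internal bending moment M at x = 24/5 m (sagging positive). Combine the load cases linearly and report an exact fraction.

M(24/5) = 23982/125 kN·m

Load 1 — uniform load w=6 kN/m over full span:
  M_1 = wx(L-x)/2 = 6·(24/5)·(12-(24/5))/2 = 2592/25 kN·m
Load 2 — point force P=8 kN at a=9 m (b=L-a=3):
  M_2 = Pbx/L  [x≤a] = 8·3·(24/5)/12 = 48/5 kN·m
Load 3 — applied couple M₀=15 kN·m at a=6 m (b=L-a=6):
  M_3 = M₀x/L  [x≤a] = 15·(24/5)/12 = 6 kN·m
Load 4 — triangular load w₀=9 kN/m (0→w₀ over full span):
  M_4 = w₀Lx/6 - w₀x³/(6L) = 9·12·(24/5)/6 - 9·(24/5)³/(6·12) = 9072/125 kN·m
Superposition: M = Σ M_i = 23982/125 kN·m ≈ 191.856000 kN·m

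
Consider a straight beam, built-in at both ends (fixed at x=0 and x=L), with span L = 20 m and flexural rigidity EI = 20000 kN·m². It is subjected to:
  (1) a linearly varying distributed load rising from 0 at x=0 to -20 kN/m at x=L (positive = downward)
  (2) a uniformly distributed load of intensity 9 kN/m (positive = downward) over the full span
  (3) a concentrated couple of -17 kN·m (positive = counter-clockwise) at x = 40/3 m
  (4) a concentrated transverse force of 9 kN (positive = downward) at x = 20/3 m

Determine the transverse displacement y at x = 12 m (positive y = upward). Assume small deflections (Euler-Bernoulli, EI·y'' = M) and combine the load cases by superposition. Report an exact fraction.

y(12) = 2203/112500 m

Load 1 — triangular load w₀=-20 kN/m (0→w₀ over full span):
  y_1 = -w₀x²(L-x)²(x+2L)/(120LEI) = -(-20)·12²·(20-12)²·(12+2·20)/(120·20·20000) = 624/3125 m
Load 2 — uniform load w=9 kN/m over full span:
  y_2 = -wx²(L-x)²/(24EI) = -9·12²·(20-12)²/(24·20000) = -108/625 m
Load 3 — applied couple M₀=-17 kN·m at a=40/3 m (b=L-a=20/3):
  y_3 = (R_Ax³/6 - M_Ax²/2)/EI  [x≤a] with R_A=-17/15, M_A=-17/3 = ((-17/15)·12³/6 - (-17/3)·12²/2)/20000 = 51/12500 m
Load 4 — point force P=9 kN at a=20/3 m (b=L-a=40/3):
  y_4 = -Pa²(L-x)²(3bL-(3b+a)(L-x))/(6L³EI)  [x>a] = -9·(20/3)²·(20-12)²·(3·(40/3)·20-(3·(40/3)+(20/3))·(20-12))/(6·20³·20000) = -64/5625 m
Superposition: y = Σ y_i = 2203/112500 m ≈ 0.019582 m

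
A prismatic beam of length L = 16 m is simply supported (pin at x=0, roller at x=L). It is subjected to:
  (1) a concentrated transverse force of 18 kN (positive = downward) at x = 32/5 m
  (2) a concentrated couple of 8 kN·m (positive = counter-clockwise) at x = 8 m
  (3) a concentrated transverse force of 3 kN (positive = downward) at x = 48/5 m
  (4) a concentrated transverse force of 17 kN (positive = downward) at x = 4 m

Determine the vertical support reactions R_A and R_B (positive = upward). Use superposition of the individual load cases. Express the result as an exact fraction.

R_A = 101/4 kN, R_B = 51/4 kN

Load 1 — point force P=18 kN at a=32/5 m (b=L-a=48/5):
  R_A = Pb/L = 18·(48/5)/16 = 54/5 kN
  R_B = Pa/L = 18·(32/5)/16 = 36/5 kN
Load 2 — applied couple M₀=8 kN·m at a=8 m (b=L-a=8):
  R_A = M₀/L = 8/16 = 1/2 kN
  R_B = -M₀/L = -8/16 = -1/2 kN
Load 3 — point force P=3 kN at a=48/5 m (b=L-a=32/5):
  R_A = Pb/L = 3·(32/5)/16 = 6/5 kN
  R_B = Pa/L = 3·(48/5)/16 = 9/5 kN
Load 4 — point force P=17 kN at a=4 m (b=L-a=12):
  R_A = Pb/L = 17·12/16 = 51/4 kN
  R_B = Pa/L = 17·4/16 = 17/4 kN
Superposition: R_A = 101/4 kN, R_B = 51/4 kN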